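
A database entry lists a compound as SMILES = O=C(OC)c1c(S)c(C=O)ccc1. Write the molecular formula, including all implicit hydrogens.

Walk through each heavy atom and fill implicit hydrogens from standard valence (C 4, N 3, O 2, S 2, halogen 1); for lowercase aromatic atoms, an aromatic c carries 1 H when it has two neighbours and 0 H with three, and aromatic n carries 0 H:
  atom 1: O, bond orders sum to 2 (valence 2) → 0 H
  atom 2: C, bond orders sum to 4 (valence 4) → 0 H
  atom 3: O, bond orders sum to 2 (valence 2) → 0 H
  atom 4: C, bond orders sum to 1 (valence 4) → 3 H
  atom 5: aromatic c, 3 neighbours → 0 H
  atom 6: aromatic c, 3 neighbours → 0 H
  atom 7: S, bond orders sum to 1 (valence 2) → 1 H
  atom 8: aromatic c, 3 neighbours → 0 H
  atom 9: C, bond orders sum to 3 (valence 4) → 1 H
  atom 10: O, bond orders sum to 2 (valence 2) → 0 H
  atom 11: aromatic c, 2 neighbours → 1 H
  atom 12: aromatic c, 2 neighbours → 1 H
  atom 13: aromatic c, 2 neighbours → 1 H
Totals → C:9, H:8, O:3, S:1.

C9H8O3S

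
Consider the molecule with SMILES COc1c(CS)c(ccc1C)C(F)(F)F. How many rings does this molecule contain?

1

In SMILES, each pair of matching ring-closure digits denotes one ring-closing bond; the number of such bonds equals the number of independent rings.
Ring-closure bonds here: 1.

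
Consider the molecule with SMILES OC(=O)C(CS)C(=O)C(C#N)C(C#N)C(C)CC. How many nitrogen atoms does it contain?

Scan the SMILES for N atoms (remember two-letter symbols like Cl and Br are single atoms).
Nitrogen count: 2.

2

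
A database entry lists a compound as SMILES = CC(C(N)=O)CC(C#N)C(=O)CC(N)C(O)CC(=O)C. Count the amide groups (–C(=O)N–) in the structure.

The amide motif appears at heavy-atom position 3 in the SMILES.
Other groups present: 1 hydroxyl, 2 ketone, 1 nitrile, 1 primary amine.
Amide count: 1.

1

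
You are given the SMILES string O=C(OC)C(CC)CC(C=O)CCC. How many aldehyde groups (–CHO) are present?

The aldehyde motif appears at heavy-atom position 10 in the SMILES.
Other groups present: 1 ester.
Aldehyde count: 1.

1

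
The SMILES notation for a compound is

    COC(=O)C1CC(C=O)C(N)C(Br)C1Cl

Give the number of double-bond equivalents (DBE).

3

Molecular formula: C9H13BrClNO3.
DoU = (2C + 2 + N − H − X) / 2, where X is the halogen count and O/S are ignored.
    = (2·9 + 2 + 1 − 13 − 2) / 2 = 6 / 2 = 3.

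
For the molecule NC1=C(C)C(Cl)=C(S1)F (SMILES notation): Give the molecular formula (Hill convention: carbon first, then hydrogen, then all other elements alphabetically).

C5H5ClFNS

Walk through each heavy atom and fill implicit hydrogens from standard valence (C 4, N 3, O 2, S 2, halogen 1):
  atom 1: N, bond orders sum to 1 (valence 3) → 2 H
  atom 2: C, bond orders sum to 4 (valence 4) → 0 H
  atom 3: C, bond orders sum to 4 (valence 4) → 0 H
  atom 4: C, bond orders sum to 1 (valence 4) → 3 H
  atom 5: C, bond orders sum to 4 (valence 4) → 0 H
  atom 6: Cl (halogen, monovalent) → 0 H
  atom 7: C, bond orders sum to 4 (valence 4) → 0 H
  atom 8: S, bond orders sum to 2 (valence 2) → 0 H
  atom 9: F (halogen, monovalent) → 0 H
Totals → C:5, H:5, Cl:1, F:1, N:1, S:1.
In Hill order: C5H5ClFNS.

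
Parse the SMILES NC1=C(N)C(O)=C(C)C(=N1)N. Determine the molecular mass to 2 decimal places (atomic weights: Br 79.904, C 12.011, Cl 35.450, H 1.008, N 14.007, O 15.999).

154.17 g/mol

First, the molecular formula is C6H10N4O (counting implicit H from valence).
  C: 6 × 12.011 = 72.066
  H: 10 × 1.008 = 10.080
  N: 4 × 14.007 = 56.028
  O: 1 × 15.999 = 15.999
Sum: 6×12.011 + 10×1.008 + 4×14.007 + 1×15.999 = 154.173 → 154.17 g/mol.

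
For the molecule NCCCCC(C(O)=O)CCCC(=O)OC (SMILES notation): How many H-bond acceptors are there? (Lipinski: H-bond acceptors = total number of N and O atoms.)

5

N atoms: 1; O atoms: 4.
Lipinski HBA = 1 + 4 = 5.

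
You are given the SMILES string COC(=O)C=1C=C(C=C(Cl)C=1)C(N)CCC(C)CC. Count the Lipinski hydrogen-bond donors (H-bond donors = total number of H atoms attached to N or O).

Donors: find every N or O and count the H atoms it carries.
  atom 2 (O): bond orders sum to 2 → 0 H
  atom 4 (O): bond orders sum to 2 → 0 H
  atom 13 (N): bond orders sum to 1 → 2 H
Lipinski HBD = 2.

2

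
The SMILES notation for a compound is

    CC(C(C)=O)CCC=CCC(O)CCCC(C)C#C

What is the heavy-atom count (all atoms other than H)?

19

Every atom symbol written in the SMILES (organic subset) is one heavy atom; implicit H are not written.
Heavy atoms by element → C:17, O:2.
Total: 19.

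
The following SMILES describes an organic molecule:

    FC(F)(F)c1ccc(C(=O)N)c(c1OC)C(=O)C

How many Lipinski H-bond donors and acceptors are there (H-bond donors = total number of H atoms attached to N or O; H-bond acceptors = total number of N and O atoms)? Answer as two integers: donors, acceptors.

Donors: find every N or O and count the H atoms it carries.
  atom 10 (O): bond orders sum to 2 → 0 H
  atom 11 (N): bond orders sum to 1 → 2 H
  atom 14 (O): bond orders sum to 2 → 0 H
  atom 17 (O): bond orders sum to 2 → 0 H
Lipinski HBD = 2.
Acceptors: N atoms = 1, O atoms = 3 → HBA = 4.

2, 4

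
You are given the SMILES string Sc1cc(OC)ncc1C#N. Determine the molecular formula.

Walk through each heavy atom and fill implicit hydrogens from standard valence (C 4, N 3, O 2, S 2, halogen 1); for lowercase aromatic atoms, an aromatic c carries 1 H when it has two neighbours and 0 H with three, and aromatic n carries 0 H:
  atom 1: S, bond orders sum to 1 (valence 2) → 1 H
  atom 2: aromatic c, 3 neighbours → 0 H
  atom 3: aromatic c, 2 neighbours → 1 H
  atom 4: aromatic c, 3 neighbours → 0 H
  atom 5: O, bond orders sum to 2 (valence 2) → 0 H
  atom 6: C, bond orders sum to 1 (valence 4) → 3 H
  atom 7: aromatic n, 2 neighbours → 0 H
  atom 8: aromatic c, 2 neighbours → 1 H
  atom 9: aromatic c, 3 neighbours → 0 H
  atom 10: C, bond orders sum to 4 (valence 4) → 0 H
  atom 11: N, bond orders sum to 3 (valence 3) → 0 H
Totals → C:7, H:6, N:2, O:1, S:1.

C7H6N2OS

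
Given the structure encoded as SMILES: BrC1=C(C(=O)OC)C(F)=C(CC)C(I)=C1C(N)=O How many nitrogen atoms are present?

Scan the SMILES for N atoms (remember two-letter symbols like Cl and Br are single atoms).
Nitrogen count: 1.

1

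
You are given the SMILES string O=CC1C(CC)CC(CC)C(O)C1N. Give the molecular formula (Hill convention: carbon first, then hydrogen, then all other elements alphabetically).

Walk through each heavy atom and fill implicit hydrogens from standard valence (C 4, N 3, O 2, S 2, halogen 1):
  atom 1: O, bond orders sum to 2 (valence 2) → 0 H
  atom 2: C, bond orders sum to 3 (valence 4) → 1 H
  atom 3: C, bond orders sum to 3 (valence 4) → 1 H
  atom 4: C, bond orders sum to 3 (valence 4) → 1 H
  atom 5: C, bond orders sum to 2 (valence 4) → 2 H
  atom 6: C, bond orders sum to 1 (valence 4) → 3 H
  atom 7: C, bond orders sum to 2 (valence 4) → 2 H
  atom 8: C, bond orders sum to 3 (valence 4) → 1 H
  atom 9: C, bond orders sum to 2 (valence 4) → 2 H
  atom 10: C, bond orders sum to 1 (valence 4) → 3 H
  atom 11: C, bond orders sum to 3 (valence 4) → 1 H
  atom 12: O, bond orders sum to 1 (valence 2) → 1 H
  atom 13: C, bond orders sum to 3 (valence 4) → 1 H
  atom 14: N, bond orders sum to 1 (valence 3) → 2 H
Totals → C:11, H:21, N:1, O:2.

C11H21NO2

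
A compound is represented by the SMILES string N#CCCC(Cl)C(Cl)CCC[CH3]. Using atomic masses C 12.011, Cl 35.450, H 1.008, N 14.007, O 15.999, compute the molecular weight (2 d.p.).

208.13 g/mol

First, the molecular formula is C9H15Cl2N (counting implicit H from valence).
  C: 9 × 12.011 = 108.099
  Cl: 2 × 35.450 = 70.900
  H: 15 × 1.008 = 15.120
  N: 1 × 14.007 = 14.007
Sum: 9×12.011 + 2×35.450 + 15×1.008 + 1×14.007 = 208.126 → 208.13 g/mol.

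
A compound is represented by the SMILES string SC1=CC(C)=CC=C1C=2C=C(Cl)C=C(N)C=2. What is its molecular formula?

Walk through each heavy atom and fill implicit hydrogens from standard valence (C 4, N 3, O 2, S 2, halogen 1):
  atom 1: S, bond orders sum to 1 (valence 2) → 1 H
  atom 2: C, bond orders sum to 4 (valence 4) → 0 H
  atom 3: C, bond orders sum to 3 (valence 4) → 1 H
  atom 4: C, bond orders sum to 4 (valence 4) → 0 H
  atom 5: C, bond orders sum to 1 (valence 4) → 3 H
  atom 6: C, bond orders sum to 3 (valence 4) → 1 H
  atom 7: C, bond orders sum to 3 (valence 4) → 1 H
  atom 8: C, bond orders sum to 4 (valence 4) → 0 H
  atom 9: C, bond orders sum to 4 (valence 4) → 0 H
  atom 10: C, bond orders sum to 3 (valence 4) → 1 H
  atom 11: C, bond orders sum to 4 (valence 4) → 0 H
  atom 12: Cl (halogen, monovalent) → 0 H
  atom 13: C, bond orders sum to 3 (valence 4) → 1 H
  atom 14: C, bond orders sum to 4 (valence 4) → 0 H
  atom 15: N, bond orders sum to 1 (valence 3) → 2 H
  atom 16: C, bond orders sum to 3 (valence 4) → 1 H
Totals → C:13, H:12, Cl:1, N:1, S:1.

C13H12ClNS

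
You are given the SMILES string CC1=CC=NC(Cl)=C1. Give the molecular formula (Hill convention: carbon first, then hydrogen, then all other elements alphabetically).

Walk through each heavy atom and fill implicit hydrogens from standard valence (C 4, N 3, O 2, S 2, halogen 1):
  atom 1: C, bond orders sum to 1 (valence 4) → 3 H
  atom 2: C, bond orders sum to 4 (valence 4) → 0 H
  atom 3: C, bond orders sum to 3 (valence 4) → 1 H
  atom 4: C, bond orders sum to 3 (valence 4) → 1 H
  atom 5: N, bond orders sum to 3 (valence 3) → 0 H
  atom 6: C, bond orders sum to 4 (valence 4) → 0 H
  atom 7: Cl (halogen, monovalent) → 0 H
  atom 8: C, bond orders sum to 3 (valence 4) → 1 H
Totals → C:6, H:6, Cl:1, N:1.
In Hill order: C6H6ClN.

C6H6ClN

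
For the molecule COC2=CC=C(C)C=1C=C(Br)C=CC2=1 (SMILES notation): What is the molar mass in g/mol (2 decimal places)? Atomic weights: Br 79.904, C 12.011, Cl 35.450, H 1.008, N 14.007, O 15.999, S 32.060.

First, the molecular formula is C12H11BrO (counting implicit H from valence).
  Br: 1 × 79.904 = 79.904
  C: 12 × 12.011 = 144.132
  H: 11 × 1.008 = 11.088
  O: 1 × 15.999 = 15.999
Sum: 1×79.904 + 12×12.011 + 11×1.008 + 1×15.999 = 251.123 → 251.12 g/mol.

251.12 g/mol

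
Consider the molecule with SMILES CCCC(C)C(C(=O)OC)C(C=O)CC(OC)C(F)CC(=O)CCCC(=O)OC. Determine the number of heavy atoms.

29

Every atom symbol written in the SMILES (organic subset) is one heavy atom; implicit H are not written.
Heavy atoms by element → C:21, F:1, O:7.
Total: 29.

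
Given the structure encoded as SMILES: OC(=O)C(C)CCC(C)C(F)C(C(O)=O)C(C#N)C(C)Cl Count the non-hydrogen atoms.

Every atom symbol written in the SMILES (organic subset) is one heavy atom; implicit H are not written.
Heavy atoms by element → C:14, Cl:1, F:1, N:1, O:4.
Total: 21.

21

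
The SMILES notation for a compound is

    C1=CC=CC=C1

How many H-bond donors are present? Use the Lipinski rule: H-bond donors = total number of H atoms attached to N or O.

0

Donors: find every N or O and count the H atoms it carries.
  (no N or O atoms present)
Lipinski HBD = 0.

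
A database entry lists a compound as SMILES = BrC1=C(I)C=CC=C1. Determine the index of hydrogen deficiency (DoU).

Molecular formula: C6H4BrI.
DoU = (2C + 2 + N − H − X) / 2, where X is the halogen count and O/S are ignored.
    = (2·6 + 2 + 0 − 4 − 2) / 2 = 8 / 2 = 4.

4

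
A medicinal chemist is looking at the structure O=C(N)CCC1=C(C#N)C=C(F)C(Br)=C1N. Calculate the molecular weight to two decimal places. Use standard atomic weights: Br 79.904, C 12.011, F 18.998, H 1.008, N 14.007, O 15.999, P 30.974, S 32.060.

286.10 g/mol

First, the molecular formula is C10H9BrFN3O (counting implicit H from valence).
  Br: 1 × 79.904 = 79.904
  C: 10 × 12.011 = 120.110
  F: 1 × 18.998 = 18.998
  H: 9 × 1.008 = 9.072
  N: 3 × 14.007 = 42.021
  O: 1 × 15.999 = 15.999
Sum: 1×79.904 + 10×12.011 + 1×18.998 + 9×1.008 + 3×14.007 + 1×15.999 = 286.104 → 286.10 g/mol.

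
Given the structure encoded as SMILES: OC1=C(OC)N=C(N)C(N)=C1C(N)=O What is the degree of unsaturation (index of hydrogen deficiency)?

5

Degree of unsaturation = (number of rings) + (number of π bonds).
Ring closures in the SMILES: 1.
π bonds: 4 double bonds (each 1 DoU) → 4 DoU from unsaturation.
Total DoU = 1 + 4 = 5.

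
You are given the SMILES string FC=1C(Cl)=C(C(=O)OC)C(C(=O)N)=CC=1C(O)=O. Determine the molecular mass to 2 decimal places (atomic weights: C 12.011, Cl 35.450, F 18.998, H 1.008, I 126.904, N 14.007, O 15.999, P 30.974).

275.62 g/mol

First, the molecular formula is C10H7ClFNO5 (counting implicit H from valence).
  C: 10 × 12.011 = 120.110
  Cl: 1 × 35.450 = 35.450
  F: 1 × 18.998 = 18.998
  H: 7 × 1.008 = 7.056
  N: 1 × 14.007 = 14.007
  O: 5 × 15.999 = 79.995
Sum: 10×12.011 + 1×35.450 + 1×18.998 + 7×1.008 + 1×14.007 + 5×15.999 = 275.616 → 275.62 g/mol.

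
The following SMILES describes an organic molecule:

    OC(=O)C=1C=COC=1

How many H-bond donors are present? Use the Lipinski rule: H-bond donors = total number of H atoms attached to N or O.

Donors: find every N or O and count the H atoms it carries.
  atom 1 (O): bond orders sum to 1 → 1 H
  atom 3 (O): bond orders sum to 2 → 0 H
  atom 7 (O): bond orders sum to 2 → 0 H
Lipinski HBD = 1.

1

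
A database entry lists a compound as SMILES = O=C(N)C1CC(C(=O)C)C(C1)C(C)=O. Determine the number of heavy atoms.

Every atom symbol written in the SMILES (organic subset) is one heavy atom; implicit H are not written.
Heavy atoms by element → C:10, N:1, O:3.
Total: 14.

14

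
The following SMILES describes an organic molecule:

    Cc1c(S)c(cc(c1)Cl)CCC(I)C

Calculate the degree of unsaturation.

Molecular formula: C11H14ClIS.
DoU = (2C + 2 + N − H − X) / 2, where X is the halogen count and O/S are ignored.
    = (2·11 + 2 + 0 − 14 − 2) / 2 = 8 / 2 = 4.

4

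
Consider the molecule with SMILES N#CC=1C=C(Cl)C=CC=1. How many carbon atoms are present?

7

Count every carbon token in the SMILES (each C, including those in ring-closure positions and inside branches).
Carbon count: 7.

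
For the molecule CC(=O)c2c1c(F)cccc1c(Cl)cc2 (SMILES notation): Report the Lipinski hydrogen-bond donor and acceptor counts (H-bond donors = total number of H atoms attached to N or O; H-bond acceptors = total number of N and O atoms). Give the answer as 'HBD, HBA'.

Donors: find every N or O and count the H atoms it carries.
  atom 3 (O): bond orders sum to 2 → 0 H
Lipinski HBD = 0.
Acceptors: N atoms = 0, O atoms = 1 → HBA = 1.

0, 1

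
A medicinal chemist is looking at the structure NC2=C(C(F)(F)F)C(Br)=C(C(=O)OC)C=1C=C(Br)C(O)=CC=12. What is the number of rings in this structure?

2

In SMILES, each pair of matching ring-closure digits denotes one ring-closing bond; the number of such bonds equals the number of independent rings.
Ring-closure bonds here: 2.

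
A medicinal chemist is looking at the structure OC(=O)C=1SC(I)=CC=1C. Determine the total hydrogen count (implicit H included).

Walk through each heavy atom and fill implicit hydrogens from standard valence (C 4, N 3, O 2, S 2, halogen 1):
  atom 1: O, bond orders sum to 1 (valence 2) → 1 H
  atom 2: C, bond orders sum to 4 (valence 4) → 0 H
  atom 3: O, bond orders sum to 2 (valence 2) → 0 H
  atom 4: C, bond orders sum to 4 (valence 4) → 0 H
  atom 5: S, bond orders sum to 2 (valence 2) → 0 H
  atom 6: C, bond orders sum to 4 (valence 4) → 0 H
  atom 7: I (halogen, monovalent) → 0 H
  atom 8: C, bond orders sum to 3 (valence 4) → 1 H
  atom 9: C, bond orders sum to 4 (valence 4) → 0 H
  atom 10: C, bond orders sum to 1 (valence 4) → 3 H
Total hydrogens: 5.

5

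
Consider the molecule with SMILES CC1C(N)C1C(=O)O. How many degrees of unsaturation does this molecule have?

Degree of unsaturation = (number of rings) + (number of π bonds).
Ring closures in the SMILES: 1.
π bonds: 1 double bond (each 1 DoU) → 1 DoU from unsaturation.
Total DoU = 1 + 1 = 2.

2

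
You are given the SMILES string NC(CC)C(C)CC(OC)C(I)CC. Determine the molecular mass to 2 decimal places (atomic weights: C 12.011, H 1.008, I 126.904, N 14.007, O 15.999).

313.22 g/mol

First, the molecular formula is C11H24INO (counting implicit H from valence).
  C: 11 × 12.011 = 132.121
  H: 24 × 1.008 = 24.192
  I: 1 × 126.904 = 126.904
  N: 1 × 14.007 = 14.007
  O: 1 × 15.999 = 15.999
Sum: 11×12.011 + 24×1.008 + 1×126.904 + 1×14.007 + 1×15.999 = 313.223 → 313.22 g/mol.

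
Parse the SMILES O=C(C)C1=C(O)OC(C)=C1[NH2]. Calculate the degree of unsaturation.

Degree of unsaturation = (number of rings) + (number of π bonds).
Ring closures in the SMILES: 1.
π bonds: 3 double bonds (each 1 DoU) → 3 DoU from unsaturation.
Total DoU = 1 + 3 = 4.

4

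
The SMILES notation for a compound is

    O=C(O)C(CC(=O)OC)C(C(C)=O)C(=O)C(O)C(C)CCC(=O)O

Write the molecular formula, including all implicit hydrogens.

C15H22O9

Walk through each heavy atom and fill implicit hydrogens from standard valence (C 4, N 3, O 2, S 2, halogen 1):
  atom 1: O, bond orders sum to 2 (valence 2) → 0 H
  atom 2: C, bond orders sum to 4 (valence 4) → 0 H
  atom 3: O, bond orders sum to 1 (valence 2) → 1 H
  atom 4: C, bond orders sum to 3 (valence 4) → 1 H
  atom 5: C, bond orders sum to 2 (valence 4) → 2 H
  atom 6: C, bond orders sum to 4 (valence 4) → 0 H
  atom 7: O, bond orders sum to 2 (valence 2) → 0 H
  atom 8: O, bond orders sum to 2 (valence 2) → 0 H
  atom 9: C, bond orders sum to 1 (valence 4) → 3 H
  atom 10: C, bond orders sum to 3 (valence 4) → 1 H
  atom 11: C, bond orders sum to 4 (valence 4) → 0 H
  atom 12: C, bond orders sum to 1 (valence 4) → 3 H
  atom 13: O, bond orders sum to 2 (valence 2) → 0 H
  atom 14: C, bond orders sum to 4 (valence 4) → 0 H
  atom 15: O, bond orders sum to 2 (valence 2) → 0 H
  atom 16: C, bond orders sum to 3 (valence 4) → 1 H
  atom 17: O, bond orders sum to 1 (valence 2) → 1 H
  atom 18: C, bond orders sum to 3 (valence 4) → 1 H
  atom 19: C, bond orders sum to 1 (valence 4) → 3 H
  atom 20: C, bond orders sum to 2 (valence 4) → 2 H
  atom 21: C, bond orders sum to 2 (valence 4) → 2 H
  atom 22: C, bond orders sum to 4 (valence 4) → 0 H
  atom 23: O, bond orders sum to 2 (valence 2) → 0 H
  atom 24: O, bond orders sum to 1 (valence 2) → 1 H
Totals → C:15, H:22, O:9.
In Hill order: C15H22O9.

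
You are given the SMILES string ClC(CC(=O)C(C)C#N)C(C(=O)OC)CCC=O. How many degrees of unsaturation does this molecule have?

5

Degree of unsaturation = (number of rings) + (number of π bonds).
Ring closures in the SMILES: 0.
π bonds: 3 double bonds (each 1 DoU), 1 triple bond (each 2 DoU) → 5 DoU from unsaturation.
Total DoU = 0 + 5 = 5.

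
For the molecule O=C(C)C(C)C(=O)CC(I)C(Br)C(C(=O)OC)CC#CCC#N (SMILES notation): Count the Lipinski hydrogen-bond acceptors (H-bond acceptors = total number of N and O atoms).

5

N atoms: 1; O atoms: 4.
Lipinski HBA = 1 + 4 = 5.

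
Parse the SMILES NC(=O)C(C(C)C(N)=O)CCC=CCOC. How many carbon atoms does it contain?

11

Count every carbon token in the SMILES (each C, including those in ring-closure positions and inside branches).
Carbon count: 11.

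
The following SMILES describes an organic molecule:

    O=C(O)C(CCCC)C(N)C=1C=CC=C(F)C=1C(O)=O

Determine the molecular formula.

C14H18FNO4

Walk through each heavy atom and fill implicit hydrogens from standard valence (C 4, N 3, O 2, S 2, halogen 1):
  atom 1: O, bond orders sum to 2 (valence 2) → 0 H
  atom 2: C, bond orders sum to 4 (valence 4) → 0 H
  atom 3: O, bond orders sum to 1 (valence 2) → 1 H
  atom 4: C, bond orders sum to 3 (valence 4) → 1 H
  atom 5: C, bond orders sum to 2 (valence 4) → 2 H
  atom 6: C, bond orders sum to 2 (valence 4) → 2 H
  atom 7: C, bond orders sum to 2 (valence 4) → 2 H
  atom 8: C, bond orders sum to 1 (valence 4) → 3 H
  atom 9: C, bond orders sum to 3 (valence 4) → 1 H
  atom 10: N, bond orders sum to 1 (valence 3) → 2 H
  atom 11: C, bond orders sum to 4 (valence 4) → 0 H
  atom 12: C, bond orders sum to 3 (valence 4) → 1 H
  atom 13: C, bond orders sum to 3 (valence 4) → 1 H
  atom 14: C, bond orders sum to 3 (valence 4) → 1 H
  atom 15: C, bond orders sum to 4 (valence 4) → 0 H
  atom 16: F (halogen, monovalent) → 0 H
  atom 17: C, bond orders sum to 4 (valence 4) → 0 H
  atom 18: C, bond orders sum to 4 (valence 4) → 0 H
  atom 19: O, bond orders sum to 1 (valence 2) → 1 H
  atom 20: O, bond orders sum to 2 (valence 2) → 0 H
Totals → C:14, H:18, F:1, N:1, O:4.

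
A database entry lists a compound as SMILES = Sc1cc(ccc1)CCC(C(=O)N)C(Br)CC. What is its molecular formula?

C13H18BrNOS

Walk through each heavy atom and fill implicit hydrogens from standard valence (C 4, N 3, O 2, S 2, halogen 1); for lowercase aromatic atoms, an aromatic c carries 1 H when it has two neighbours and 0 H with three, and aromatic n carries 0 H:
  atom 1: S, bond orders sum to 1 (valence 2) → 1 H
  atom 2: aromatic c, 3 neighbours → 0 H
  atom 3: aromatic c, 2 neighbours → 1 H
  atom 4: aromatic c, 3 neighbours → 0 H
  atom 5: aromatic c, 2 neighbours → 1 H
  atom 6: aromatic c, 2 neighbours → 1 H
  atom 7: aromatic c, 2 neighbours → 1 H
  atom 8: C, bond orders sum to 2 (valence 4) → 2 H
  atom 9: C, bond orders sum to 2 (valence 4) → 2 H
  atom 10: C, bond orders sum to 3 (valence 4) → 1 H
  atom 11: C, bond orders sum to 4 (valence 4) → 0 H
  atom 12: O, bond orders sum to 2 (valence 2) → 0 H
  atom 13: N, bond orders sum to 1 (valence 3) → 2 H
  atom 14: C, bond orders sum to 3 (valence 4) → 1 H
  atom 15: Br (halogen, monovalent) → 0 H
  atom 16: C, bond orders sum to 2 (valence 4) → 2 H
  atom 17: C, bond orders sum to 1 (valence 4) → 3 H
Totals → C:13, H:18, Br:1, N:1, O:1, S:1.
In Hill order: C13H18BrNOS.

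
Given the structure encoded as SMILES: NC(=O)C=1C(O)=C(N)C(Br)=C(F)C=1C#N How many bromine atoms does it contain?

Scan the SMILES for Br atoms (remember two-letter symbols like Cl and Br are single atoms).
Bromine count: 1.

1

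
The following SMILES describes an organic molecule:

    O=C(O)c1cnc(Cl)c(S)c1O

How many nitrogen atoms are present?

Scan the SMILES for N atoms (remember two-letter symbols like Cl and Br are single atoms).
Nitrogen count: 1.

1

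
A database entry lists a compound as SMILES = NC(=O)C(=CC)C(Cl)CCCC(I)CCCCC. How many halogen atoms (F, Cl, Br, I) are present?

2

Halogen atoms appear at heavy-atom positions 8, 13 (1×Cl, 1×I).
Other groups present: 1 alkene, 1 amide.
Halogen count: 2.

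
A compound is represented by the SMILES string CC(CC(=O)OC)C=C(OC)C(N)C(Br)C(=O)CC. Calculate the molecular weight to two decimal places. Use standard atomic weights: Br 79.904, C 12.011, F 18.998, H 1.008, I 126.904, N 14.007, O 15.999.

336.23 g/mol

First, the molecular formula is C13H22BrNO4 (counting implicit H from valence).
  Br: 1 × 79.904 = 79.904
  C: 13 × 12.011 = 156.143
  H: 22 × 1.008 = 22.176
  N: 1 × 14.007 = 14.007
  O: 4 × 15.999 = 63.996
Sum: 1×79.904 + 13×12.011 + 22×1.008 + 1×14.007 + 4×15.999 = 336.226 → 336.23 g/mol.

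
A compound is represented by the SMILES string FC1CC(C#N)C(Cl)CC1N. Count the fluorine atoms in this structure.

1

Scan the SMILES for F atoms (remember two-letter symbols like Cl and Br are single atoms).
Fluorine count: 1.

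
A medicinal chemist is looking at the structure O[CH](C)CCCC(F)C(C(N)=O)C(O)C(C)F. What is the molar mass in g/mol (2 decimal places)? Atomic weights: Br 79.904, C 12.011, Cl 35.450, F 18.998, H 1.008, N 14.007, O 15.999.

First, the molecular formula is C11H21F2NO3 (counting implicit H from valence).
  C: 11 × 12.011 = 132.121
  F: 2 × 18.998 = 37.996
  H: 21 × 1.008 = 21.168
  N: 1 × 14.007 = 14.007
  O: 3 × 15.999 = 47.997
Sum: 11×12.011 + 2×18.998 + 21×1.008 + 1×14.007 + 3×15.999 = 253.289 → 253.29 g/mol.

253.29 g/mol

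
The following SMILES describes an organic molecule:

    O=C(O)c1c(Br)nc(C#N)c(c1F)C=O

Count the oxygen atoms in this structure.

Scan the SMILES for O atoms (remember two-letter symbols like Cl and Br are single atoms).
Oxygen count: 3.

3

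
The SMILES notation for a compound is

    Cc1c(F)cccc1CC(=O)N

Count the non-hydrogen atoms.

Every atom symbol written in the SMILES (organic subset) is one heavy atom; implicit H are not written.
Heavy atoms by element → C:9, F:1, N:1, O:1.
Total: 12.

12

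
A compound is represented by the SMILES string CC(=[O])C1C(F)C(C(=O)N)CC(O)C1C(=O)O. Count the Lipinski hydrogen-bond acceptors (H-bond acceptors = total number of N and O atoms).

6

N atoms: 1; O atoms: 5.
Lipinski HBA = 1 + 5 = 6.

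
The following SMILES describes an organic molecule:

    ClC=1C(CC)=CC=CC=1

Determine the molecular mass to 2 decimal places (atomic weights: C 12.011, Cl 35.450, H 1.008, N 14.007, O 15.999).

140.61 g/mol

First, the molecular formula is C8H9Cl (counting implicit H from valence).
  C: 8 × 12.011 = 96.088
  Cl: 1 × 35.450 = 35.450
  H: 9 × 1.008 = 9.072
Sum: 8×12.011 + 1×35.450 + 9×1.008 = 140.610 → 140.61 g/mol.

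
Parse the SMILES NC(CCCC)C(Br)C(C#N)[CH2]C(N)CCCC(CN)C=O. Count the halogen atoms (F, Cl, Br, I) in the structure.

1

Halogen atoms appear at heavy-atom position 8 (1×Br).
Other groups present: 1 aldehyde, 1 nitrile, 3 primary amine.
Halogen count: 1.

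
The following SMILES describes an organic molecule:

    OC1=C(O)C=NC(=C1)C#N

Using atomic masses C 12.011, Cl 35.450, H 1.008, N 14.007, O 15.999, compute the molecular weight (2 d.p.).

First, the molecular formula is C6H4N2O2 (counting implicit H from valence).
  C: 6 × 12.011 = 72.066
  H: 4 × 1.008 = 4.032
  N: 2 × 14.007 = 28.014
  O: 2 × 15.999 = 31.998
Sum: 6×12.011 + 4×1.008 + 2×14.007 + 2×15.999 = 136.110 → 136.11 g/mol.

136.11 g/mol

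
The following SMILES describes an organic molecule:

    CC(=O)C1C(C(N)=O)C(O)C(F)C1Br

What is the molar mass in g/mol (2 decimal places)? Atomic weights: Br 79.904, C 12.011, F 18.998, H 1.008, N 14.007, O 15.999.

268.08 g/mol

First, the molecular formula is C8H11BrFNO3 (counting implicit H from valence).
  Br: 1 × 79.904 = 79.904
  C: 8 × 12.011 = 96.088
  F: 1 × 18.998 = 18.998
  H: 11 × 1.008 = 11.088
  N: 1 × 14.007 = 14.007
  O: 3 × 15.999 = 47.997
Sum: 1×79.904 + 8×12.011 + 1×18.998 + 11×1.008 + 1×14.007 + 3×15.999 = 268.082 → 268.08 g/mol.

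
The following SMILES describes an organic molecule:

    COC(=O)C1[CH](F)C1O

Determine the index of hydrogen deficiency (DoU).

Degree of unsaturation = (number of rings) + (number of π bonds).
Ring closures in the SMILES: 1.
π bonds: 1 double bond (each 1 DoU) → 1 DoU from unsaturation.
Total DoU = 1 + 1 = 2.

2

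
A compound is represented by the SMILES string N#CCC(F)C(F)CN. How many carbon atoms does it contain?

5

Count every carbon token in the SMILES (each C, including those in ring-closure positions and inside branches).
Carbon count: 5.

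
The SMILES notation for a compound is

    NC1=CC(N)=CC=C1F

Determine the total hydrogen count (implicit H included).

7

Walk through each heavy atom and fill implicit hydrogens from standard valence (C 4, N 3, O 2, S 2, halogen 1):
  atom 1: N, bond orders sum to 1 (valence 3) → 2 H
  atom 2: C, bond orders sum to 4 (valence 4) → 0 H
  atom 3: C, bond orders sum to 3 (valence 4) → 1 H
  atom 4: C, bond orders sum to 4 (valence 4) → 0 H
  atom 5: N, bond orders sum to 1 (valence 3) → 2 H
  atom 6: C, bond orders sum to 3 (valence 4) → 1 H
  atom 7: C, bond orders sum to 3 (valence 4) → 1 H
  atom 8: C, bond orders sum to 4 (valence 4) → 0 H
  atom 9: F (halogen, monovalent) → 0 H
Total hydrogens: 7.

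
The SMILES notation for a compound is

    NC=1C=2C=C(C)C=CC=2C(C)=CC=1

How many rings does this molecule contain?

In SMILES, each pair of matching ring-closure digits denotes one ring-closing bond; the number of such bonds equals the number of independent rings.
Ring-closure bonds here: 2.

2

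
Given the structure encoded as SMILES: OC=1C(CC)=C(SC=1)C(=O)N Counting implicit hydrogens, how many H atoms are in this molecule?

Walk through each heavy atom and fill implicit hydrogens from standard valence (C 4, N 3, O 2, S 2, halogen 1):
  atom 1: O, bond orders sum to 1 (valence 2) → 1 H
  atom 2: C, bond orders sum to 4 (valence 4) → 0 H
  atom 3: C, bond orders sum to 4 (valence 4) → 0 H
  atom 4: C, bond orders sum to 2 (valence 4) → 2 H
  atom 5: C, bond orders sum to 1 (valence 4) → 3 H
  atom 6: C, bond orders sum to 4 (valence 4) → 0 H
  atom 7: S, bond orders sum to 2 (valence 2) → 0 H
  atom 8: C, bond orders sum to 3 (valence 4) → 1 H
  atom 9: C, bond orders sum to 4 (valence 4) → 0 H
  atom 10: O, bond orders sum to 2 (valence 2) → 0 H
  atom 11: N, bond orders sum to 1 (valence 3) → 2 H
Total hydrogens: 9.

9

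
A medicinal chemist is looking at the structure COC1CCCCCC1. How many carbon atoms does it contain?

Count every carbon token in the SMILES (each C, including those in ring-closure positions and inside branches).
Carbon count: 8.

8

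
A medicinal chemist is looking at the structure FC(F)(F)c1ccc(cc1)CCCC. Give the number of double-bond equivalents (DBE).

Molecular formula: C11H13F3.
DoU = (2C + 2 + N − H − X) / 2, where X is the halogen count and O/S are ignored.
    = (2·11 + 2 + 0 − 13 − 3) / 2 = 8 / 2 = 4.

4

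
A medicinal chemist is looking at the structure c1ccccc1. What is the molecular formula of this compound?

C6H6

Walk through each heavy atom and fill implicit hydrogens from standard valence (C 4, N 3, O 2, S 2, halogen 1); for lowercase aromatic atoms, an aromatic c carries 1 H when it has two neighbours and 0 H with three, and aromatic n carries 0 H:
  atom 1: aromatic c, 2 neighbours → 1 H
  atom 2: aromatic c, 2 neighbours → 1 H
  atom 3: aromatic c, 2 neighbours → 1 H
  atom 4: aromatic c, 2 neighbours → 1 H
  atom 5: aromatic c, 2 neighbours → 1 H
  atom 6: aromatic c, 2 neighbours → 1 H
Totals → C:6, H:6.
In Hill order: C6H6.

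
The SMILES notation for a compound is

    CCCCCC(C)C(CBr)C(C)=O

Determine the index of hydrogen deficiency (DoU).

1

Degree of unsaturation = (number of rings) + (number of π bonds).
Ring closures in the SMILES: 0.
π bonds: 1 double bond (each 1 DoU) → 1 DoU from unsaturation.
Total DoU = 0 + 1 = 1.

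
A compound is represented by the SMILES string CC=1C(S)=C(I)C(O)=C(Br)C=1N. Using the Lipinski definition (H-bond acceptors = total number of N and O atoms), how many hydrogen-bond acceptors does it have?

N atoms: 1; O atoms: 1.
Lipinski HBA = 1 + 1 = 2.

2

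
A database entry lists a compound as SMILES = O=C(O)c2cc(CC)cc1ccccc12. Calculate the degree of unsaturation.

8

Molecular formula: C13H12O2.
DoU = (2C + 2 + N − H − X) / 2, where X is the halogen count and O/S are ignored.
    = (2·13 + 2 + 0 − 12 − 0) / 2 = 16 / 2 = 8.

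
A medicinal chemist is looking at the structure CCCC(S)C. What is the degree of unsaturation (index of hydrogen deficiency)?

0

Molecular formula: C5H12S.
DoU = (2C + 2 + N − H − X) / 2, where X is the halogen count and O/S are ignored.
    = (2·5 + 2 + 0 − 12 − 0) / 2 = 0 / 2 = 0.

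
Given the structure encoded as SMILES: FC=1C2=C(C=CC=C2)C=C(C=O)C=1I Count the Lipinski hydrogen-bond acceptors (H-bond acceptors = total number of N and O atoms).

1

N atoms: 0; O atoms: 1.
Lipinski HBA = 0 + 1 = 1.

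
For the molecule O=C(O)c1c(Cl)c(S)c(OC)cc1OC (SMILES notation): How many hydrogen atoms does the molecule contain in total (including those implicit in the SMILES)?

9

Walk through each heavy atom and fill implicit hydrogens from standard valence (C 4, N 3, O 2, S 2, halogen 1); for lowercase aromatic atoms, an aromatic c carries 1 H when it has two neighbours and 0 H with three, and aromatic n carries 0 H:
  atom 1: O, bond orders sum to 2 (valence 2) → 0 H
  atom 2: C, bond orders sum to 4 (valence 4) → 0 H
  atom 3: O, bond orders sum to 1 (valence 2) → 1 H
  atom 4: aromatic c, 3 neighbours → 0 H
  atom 5: aromatic c, 3 neighbours → 0 H
  atom 6: Cl (halogen, monovalent) → 0 H
  atom 7: aromatic c, 3 neighbours → 0 H
  atom 8: S, bond orders sum to 1 (valence 2) → 1 H
  atom 9: aromatic c, 3 neighbours → 0 H
  atom 10: O, bond orders sum to 2 (valence 2) → 0 H
  atom 11: C, bond orders sum to 1 (valence 4) → 3 H
  atom 12: aromatic c, 2 neighbours → 1 H
  atom 13: aromatic c, 3 neighbours → 0 H
  atom 14: O, bond orders sum to 2 (valence 2) → 0 H
  atom 15: C, bond orders sum to 1 (valence 4) → 3 H
Total hydrogens: 9.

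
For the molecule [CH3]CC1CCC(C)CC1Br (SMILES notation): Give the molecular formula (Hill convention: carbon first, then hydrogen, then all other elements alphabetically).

C9H17Br

Walk through each heavy atom and fill implicit hydrogens from standard valence (C 4, N 3, O 2, S 2, halogen 1):
  atom 1: C with explicit H count 3
  atom 2: C, bond orders sum to 2 (valence 4) → 2 H
  atom 3: C, bond orders sum to 3 (valence 4) → 1 H
  atom 4: C, bond orders sum to 2 (valence 4) → 2 H
  atom 5: C, bond orders sum to 2 (valence 4) → 2 H
  atom 6: C, bond orders sum to 3 (valence 4) → 1 H
  atom 7: C, bond orders sum to 1 (valence 4) → 3 H
  atom 8: C, bond orders sum to 2 (valence 4) → 2 H
  atom 9: C, bond orders sum to 3 (valence 4) → 1 H
  atom 10: Br (halogen, monovalent) → 0 H
Totals → C:9, H:17, Br:1.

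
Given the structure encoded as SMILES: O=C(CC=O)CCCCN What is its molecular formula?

C7H13NO2

Walk through each heavy atom and fill implicit hydrogens from standard valence (C 4, N 3, O 2, S 2, halogen 1):
  atom 1: O, bond orders sum to 2 (valence 2) → 0 H
  atom 2: C, bond orders sum to 4 (valence 4) → 0 H
  atom 3: C, bond orders sum to 2 (valence 4) → 2 H
  atom 4: C, bond orders sum to 3 (valence 4) → 1 H
  atom 5: O, bond orders sum to 2 (valence 2) → 0 H
  atom 6: C, bond orders sum to 2 (valence 4) → 2 H
  atom 7: C, bond orders sum to 2 (valence 4) → 2 H
  atom 8: C, bond orders sum to 2 (valence 4) → 2 H
  atom 9: C, bond orders sum to 2 (valence 4) → 2 H
  atom 10: N, bond orders sum to 1 (valence 3) → 2 H
Totals → C:7, H:13, N:1, O:2.
In Hill order: C7H13NO2.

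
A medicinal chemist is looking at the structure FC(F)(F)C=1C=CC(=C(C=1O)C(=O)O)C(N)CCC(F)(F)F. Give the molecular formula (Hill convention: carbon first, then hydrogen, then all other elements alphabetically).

C12H11F6NO3

Walk through each heavy atom and fill implicit hydrogens from standard valence (C 4, N 3, O 2, S 2, halogen 1):
  atom 1: F (halogen, monovalent) → 0 H
  atom 2: C, bond orders sum to 4 (valence 4) → 0 H
  atom 3: F (halogen, monovalent) → 0 H
  atom 4: F (halogen, monovalent) → 0 H
  atom 5: C, bond orders sum to 4 (valence 4) → 0 H
  atom 6: C, bond orders sum to 3 (valence 4) → 1 H
  atom 7: C, bond orders sum to 3 (valence 4) → 1 H
  atom 8: C, bond orders sum to 4 (valence 4) → 0 H
  atom 9: C, bond orders sum to 4 (valence 4) → 0 H
  atom 10: C, bond orders sum to 4 (valence 4) → 0 H
  atom 11: O, bond orders sum to 1 (valence 2) → 1 H
  atom 12: C, bond orders sum to 4 (valence 4) → 0 H
  atom 13: O, bond orders sum to 2 (valence 2) → 0 H
  atom 14: O, bond orders sum to 1 (valence 2) → 1 H
  atom 15: C, bond orders sum to 3 (valence 4) → 1 H
  atom 16: N, bond orders sum to 1 (valence 3) → 2 H
  atom 17: C, bond orders sum to 2 (valence 4) → 2 H
  atom 18: C, bond orders sum to 2 (valence 4) → 2 H
  atom 19: C, bond orders sum to 4 (valence 4) → 0 H
  atom 20: F (halogen, monovalent) → 0 H
  atom 21: F (halogen, monovalent) → 0 H
  atom 22: F (halogen, monovalent) → 0 H
Totals → C:12, H:11, F:6, N:1, O:3.
In Hill order: C12H11F6NO3.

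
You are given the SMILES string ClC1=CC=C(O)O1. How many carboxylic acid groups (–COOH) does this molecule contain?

Scan the SMILES for the carboxylic acid motif — none present.
Groups that are present: 1 hydroxyl.

0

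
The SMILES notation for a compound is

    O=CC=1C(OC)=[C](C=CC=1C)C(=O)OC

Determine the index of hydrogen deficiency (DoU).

6

Molecular formula: C11H12O4.
DoU = (2C + 2 + N − H − X) / 2, where X is the halogen count and O/S are ignored.
    = (2·11 + 2 + 0 − 12 − 0) / 2 = 12 / 2 = 6.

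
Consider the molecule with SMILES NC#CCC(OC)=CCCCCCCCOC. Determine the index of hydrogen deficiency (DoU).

Molecular formula: C14H25NO2.
DoU = (2C + 2 + N − H − X) / 2, where X is the halogen count and O/S are ignored.
    = (2·14 + 2 + 1 − 25 − 0) / 2 = 6 / 2 = 3.

3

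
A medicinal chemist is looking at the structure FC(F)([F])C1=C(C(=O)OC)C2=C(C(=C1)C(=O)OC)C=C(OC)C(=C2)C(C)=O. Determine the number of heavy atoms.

Every atom symbol written in the SMILES (organic subset) is one heavy atom; implicit H are not written.
Heavy atoms by element → C:18, F:3, O:6.
Total: 27.

27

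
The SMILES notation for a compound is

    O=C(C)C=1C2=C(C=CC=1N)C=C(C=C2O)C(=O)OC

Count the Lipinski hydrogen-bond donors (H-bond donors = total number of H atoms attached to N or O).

3

Donors: find every N or O and count the H atoms it carries.
  atom 1 (O): bond orders sum to 2 → 0 H
  atom 10 (N): bond orders sum to 1 → 2 H
  atom 15 (O): bond orders sum to 1 → 1 H
  atom 17 (O): bond orders sum to 2 → 0 H
  atom 18 (O): bond orders sum to 2 → 0 H
Lipinski HBD = 3.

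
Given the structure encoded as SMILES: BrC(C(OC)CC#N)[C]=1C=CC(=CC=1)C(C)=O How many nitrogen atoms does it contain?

Scan the SMILES for N atoms (remember two-letter symbols like Cl and Br are single atoms).
Nitrogen count: 1.

1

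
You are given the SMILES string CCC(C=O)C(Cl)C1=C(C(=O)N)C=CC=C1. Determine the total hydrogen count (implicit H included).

14

Walk through each heavy atom and fill implicit hydrogens from standard valence (C 4, N 3, O 2, S 2, halogen 1):
  atom 1: C, bond orders sum to 1 (valence 4) → 3 H
  atom 2: C, bond orders sum to 2 (valence 4) → 2 H
  atom 3: C, bond orders sum to 3 (valence 4) → 1 H
  atom 4: C, bond orders sum to 3 (valence 4) → 1 H
  atom 5: O, bond orders sum to 2 (valence 2) → 0 H
  atom 6: C, bond orders sum to 3 (valence 4) → 1 H
  atom 7: Cl (halogen, monovalent) → 0 H
  atom 8: C, bond orders sum to 4 (valence 4) → 0 H
  atom 9: C, bond orders sum to 4 (valence 4) → 0 H
  atom 10: C, bond orders sum to 4 (valence 4) → 0 H
  atom 11: O, bond orders sum to 2 (valence 2) → 0 H
  atom 12: N, bond orders sum to 1 (valence 3) → 2 H
  atom 13: C, bond orders sum to 3 (valence 4) → 1 H
  atom 14: C, bond orders sum to 3 (valence 4) → 1 H
  atom 15: C, bond orders sum to 3 (valence 4) → 1 H
  atom 16: C, bond orders sum to 3 (valence 4) → 1 H
Total hydrogens: 14.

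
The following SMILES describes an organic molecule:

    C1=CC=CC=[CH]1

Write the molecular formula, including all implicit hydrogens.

Walk through each heavy atom and fill implicit hydrogens from standard valence (C 4, N 3, O 2, S 2, halogen 1):
  atom 1: C, bond orders sum to 3 (valence 4) → 1 H
  atom 2: C, bond orders sum to 3 (valence 4) → 1 H
  atom 3: C, bond orders sum to 3 (valence 4) → 1 H
  atom 4: C, bond orders sum to 3 (valence 4) → 1 H
  atom 5: C, bond orders sum to 3 (valence 4) → 1 H
  atom 6: C with explicit H count 1
Totals → C:6, H:6.

C6H6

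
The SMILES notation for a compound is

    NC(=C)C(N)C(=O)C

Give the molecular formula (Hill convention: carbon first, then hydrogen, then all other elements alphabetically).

Walk through each heavy atom and fill implicit hydrogens from standard valence (C 4, N 3, O 2, S 2, halogen 1):
  atom 1: N, bond orders sum to 1 (valence 3) → 2 H
  atom 2: C, bond orders sum to 4 (valence 4) → 0 H
  atom 3: C, bond orders sum to 2 (valence 4) → 2 H
  atom 4: C, bond orders sum to 3 (valence 4) → 1 H
  atom 5: N, bond orders sum to 1 (valence 3) → 2 H
  atom 6: C, bond orders sum to 4 (valence 4) → 0 H
  atom 7: O, bond orders sum to 2 (valence 2) → 0 H
  atom 8: C, bond orders sum to 1 (valence 4) → 3 H
Totals → C:5, H:10, N:2, O:1.

C5H10N2O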